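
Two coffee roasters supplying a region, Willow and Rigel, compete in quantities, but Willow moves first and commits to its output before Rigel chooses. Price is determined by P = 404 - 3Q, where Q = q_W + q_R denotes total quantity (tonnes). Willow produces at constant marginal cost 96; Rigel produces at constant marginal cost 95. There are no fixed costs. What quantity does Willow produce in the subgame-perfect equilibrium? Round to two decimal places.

51.17

Solve by backward induction. Given q_W, the follower Rigel maximises π_R = (404 - 3q_W - 3q_R)q_R - 95q_R.
Setting the follower's marginal profit to zero, 309 - 3q_W - 6q_R = 0, i.e. q_R = (309 - 3q_W)/6.
Willow substitutes q_R(q_W) into its own profit: π_W = q_W(404 - 3q_W - (309 - 3q_W)/2) - 96q_W = (499/2 - (3/2)q_W)q_W - 96q_W.
Maximising: ∂π_W/∂q_W = 307/2 - 3q_W = 0, giving q_W = 307/6.
Then q_R = (309 - 3·(307/6))/6 = 311/12.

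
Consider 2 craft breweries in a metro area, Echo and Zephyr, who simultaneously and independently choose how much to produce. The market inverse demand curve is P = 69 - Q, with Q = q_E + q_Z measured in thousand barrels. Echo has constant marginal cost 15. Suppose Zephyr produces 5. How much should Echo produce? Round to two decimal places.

24.50

With the rival's output fixed at 5, Echo's profit is π_E = (69 - 5 - q_E)q_E - (15q_E) = (64 - q_E)q_E - (15q_E).
∂π_E/∂q_E = 49 - 2q_E = 0, so q_E = 49/2.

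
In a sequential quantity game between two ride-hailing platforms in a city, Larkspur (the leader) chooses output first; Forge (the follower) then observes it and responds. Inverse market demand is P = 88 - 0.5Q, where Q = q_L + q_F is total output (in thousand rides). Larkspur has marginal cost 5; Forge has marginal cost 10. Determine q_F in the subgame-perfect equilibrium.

34

The follower Forge best-responds to any q_L: π_F = (88 - 0.5Q)q_F - 10q_F.
Setting the follower's marginal profit to zero, 78 - (1/2)q_L - q_F = 0, i.e. q_F = (78 - (1/2)q_L).
Larkspur substitutes q_F(q_L) into its own profit: π_L = q_L(88 - (1/2)q_L - (78 - (1/2)q_L)/2) - 5q_L = (49 - (1/4)q_L)q_L - 5q_L.
The leader's first-order condition 44 - (1/2)q_L = 0 yields q_L = 88.
Then q_F = (78 - (1/2)·88) = 34.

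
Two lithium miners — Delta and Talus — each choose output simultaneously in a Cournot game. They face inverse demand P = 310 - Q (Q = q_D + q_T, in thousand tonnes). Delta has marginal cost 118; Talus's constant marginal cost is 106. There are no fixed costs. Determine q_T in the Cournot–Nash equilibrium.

72

Delta's profit: π_D = (310 - Q)q_D - (118q_D). Setting ∂π_D/∂q_D = 0: 192 - 2q_D - (q_T) = 0.
Talus's first-order condition: 204 - 2q_T - (q_D) = 0.
So q_D = (192 - q_T)/2 and q_T = (204 - q_D)/2.
Substituting one into the other gives q_D = 60 and q_T = 72.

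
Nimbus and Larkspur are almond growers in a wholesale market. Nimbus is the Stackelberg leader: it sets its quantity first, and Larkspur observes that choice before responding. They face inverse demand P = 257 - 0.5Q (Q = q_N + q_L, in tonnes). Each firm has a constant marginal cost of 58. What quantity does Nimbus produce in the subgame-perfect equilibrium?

199

Solve by backward induction. Given q_N, the follower Larkspur maximises π_L = (257 - (1/2)q_N - (1/2)q_L)q_L - 58q_L.
∂π_L/∂q_L = 199 - (1/2)q_N - q_L = 0 gives the reaction function q_L = (199 - (1/2)q_N).
Nimbus substitutes q_L(q_N) into its own profit: π_N = q_N(257 - (1/2)q_N - (199 - (1/2)q_N)/2) - 58q_N = (315/2 - (1/4)q_N)q_N - 58q_N.
The leader's first-order condition 199/2 - (1/2)q_N = 0 yields q_N = 199.
Then q_L = (199 - (1/2)·199) = 199/2.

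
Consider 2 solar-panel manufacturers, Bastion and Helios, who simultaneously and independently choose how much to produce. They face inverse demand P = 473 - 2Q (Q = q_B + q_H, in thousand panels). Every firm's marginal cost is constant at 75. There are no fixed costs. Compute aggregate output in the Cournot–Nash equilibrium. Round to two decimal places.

Each firm earns π_i = (473 - 2Q)q_i - 75q_i.
First-order condition (treating rivals' output as given): 398 - 4q_i - 2q_j = 0.
With identical firms every q_j equals q_i, so q_j = q_i and 398 = 6q_i, giving q_i = 199/3.
Total output Q = 199/3 + 199/3 = 398/3.

132.67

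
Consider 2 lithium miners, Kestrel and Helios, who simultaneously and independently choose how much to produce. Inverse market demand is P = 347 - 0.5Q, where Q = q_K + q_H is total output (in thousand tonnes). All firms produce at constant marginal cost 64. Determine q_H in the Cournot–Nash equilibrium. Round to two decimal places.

188.67

A representative firm's profit is π_i = q_i(347 - 0.5Q) - 64q_i.
First-order condition (treating rivals' output as given): 283 - q_i - (1/2)q_j = 0.
By symmetry each firm produces the same amount; substituting q_j = q_i yields q_i = 283/(3/2) = 566/3.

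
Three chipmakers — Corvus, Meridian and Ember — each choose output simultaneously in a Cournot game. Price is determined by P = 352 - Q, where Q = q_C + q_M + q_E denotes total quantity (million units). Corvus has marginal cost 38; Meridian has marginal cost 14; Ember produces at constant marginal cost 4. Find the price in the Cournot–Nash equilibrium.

Corvus's profit: π_C = (352 - Q)q_C - (38q_C). Setting ∂π_C/∂q_C = 0: 314 - 2q_C - (q_M + q_E) = 0.
Meridian's first-order condition: 338 - 2q_M - (q_C + q_E) = 0.
Ember's profit: π_E = (352 - Q)q_E - (4q_E). Setting ∂π_E/∂q_E = 0: 348 - 2q_E - (q_C + q_M) = 0.
Summing all 3 equations gives 1000 − 4Q = 0, hence Q = 250.
Back-substituting: q_C = (314 − 250) = 64, q_M = (338 − 250) = 88, q_E = (348 − 250) = 98.
Total output Q = 250, so price P = 352 - 250 = 102.

102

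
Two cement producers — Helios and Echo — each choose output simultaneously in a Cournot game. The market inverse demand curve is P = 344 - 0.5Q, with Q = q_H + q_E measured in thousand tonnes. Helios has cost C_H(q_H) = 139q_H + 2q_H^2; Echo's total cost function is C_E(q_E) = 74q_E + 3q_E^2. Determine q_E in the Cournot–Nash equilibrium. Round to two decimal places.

35.90

Helios's profit: π_H = (344 - 0.5Q)q_H - (139q_H + 2q_H²). Setting ∂π_H/∂q_H = 0: 205 - 5q_H - (1/2)(q_E) = 0.
Echo's profit: π_E = (344 - 0.5Q)q_E - (74q_E + 3q_E²). Setting ∂π_E/∂q_E = 0: 270 - 7q_E - (1/2)(q_H) = 0.
Best responses: q_H = (205 - (1/2)q_E)/5, q_E = (270 - (1/2)q_H)/7.
Substituting one into the other gives q_H = 37.4101 and q_E = 35.8993.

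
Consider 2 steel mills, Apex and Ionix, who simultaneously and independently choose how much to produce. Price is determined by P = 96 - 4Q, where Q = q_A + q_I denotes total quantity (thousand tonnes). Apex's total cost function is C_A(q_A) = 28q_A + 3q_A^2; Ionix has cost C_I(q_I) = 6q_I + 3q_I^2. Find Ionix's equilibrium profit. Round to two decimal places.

Apex's profit: π_A = (96 - 4Q)q_A - (28q_A + 3q_A²). Setting ∂π_A/∂q_A = 0: 68 - 14q_A - 4(q_I) = 0.
Ionix's first-order condition: 90 - 14q_I - 4(q_A) = 0.
Rearranging gives the reaction functions q_A = (68 - 4q_I)/14 and q_I = (90 - 4q_A)/14.
Solving the pair: q_A = 148/45, q_I = 247/45.
Price P = 96 - 4·(79/9) = 548/9.
Ionix's profit: (548/9)·(247/45) - 6·(247/45) - 3(247/45)² = 210.8953.

210.90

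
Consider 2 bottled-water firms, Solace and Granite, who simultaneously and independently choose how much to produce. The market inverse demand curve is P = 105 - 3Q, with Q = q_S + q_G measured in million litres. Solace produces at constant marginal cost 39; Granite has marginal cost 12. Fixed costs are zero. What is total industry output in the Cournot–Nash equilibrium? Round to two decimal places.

Solace's profit: π_S = (105 - 3Q)q_S - (39q_S). Setting ∂π_S/∂q_S = 0: 66 - 6q_S - 3(q_G) = 0.
Granite's first-order condition: 93 - 6q_G - 3(q_S) = 0.
Rearranging gives the reaction functions q_S = (66 - 3q_G)/6 and q_G = (93 - 3q_S)/6.
Solving the pair: q_S = 13/3, q_G = 40/3.
Total output Q = 13/3 + 40/3 = 53/3.

17.67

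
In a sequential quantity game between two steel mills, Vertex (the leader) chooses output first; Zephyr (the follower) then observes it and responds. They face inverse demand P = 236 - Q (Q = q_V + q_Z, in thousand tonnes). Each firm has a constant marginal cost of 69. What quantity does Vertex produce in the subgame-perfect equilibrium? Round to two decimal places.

The follower Zephyr best-responds to any q_V: π_Z = (236 - Q)q_Z - 69q_Z.
Follower FOC: 167 - q_V - 2q_Z = 0, so q_Z(q_V) = (167 - q_V)/2.
Vertex substitutes q_Z(q_V) into its own profit: π_V = q_V(236 - q_V - (167 - q_V)/2) - 69q_V = (305/2 - (1/2)q_V)q_V - 69q_V.
Leader FOC: 167/2 - q_V = 0, so q_V = 167/2.
Then q_Z = (167 - 167/2)/2 = 167/4.

83.50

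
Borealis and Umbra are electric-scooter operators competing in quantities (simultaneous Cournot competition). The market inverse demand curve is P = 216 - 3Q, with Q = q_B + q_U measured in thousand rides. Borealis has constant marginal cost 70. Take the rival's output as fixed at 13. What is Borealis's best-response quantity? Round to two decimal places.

17.83

With the rival's output fixed at 13, Borealis's profit is π_B = (216 - 3·13 - 3q_B)q_B - (70q_B) = (177 - 3q_B)q_B - (70q_B).
∂π_B/∂q_B = 107 - 6q_B = 0, so q_B = 107/6.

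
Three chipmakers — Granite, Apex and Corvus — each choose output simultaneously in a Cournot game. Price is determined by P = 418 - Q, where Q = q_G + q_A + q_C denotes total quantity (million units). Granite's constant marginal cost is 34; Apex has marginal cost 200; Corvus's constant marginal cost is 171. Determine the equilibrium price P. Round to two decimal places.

Granite's profit: π_G = (418 - Q)q_G - (34q_G). Setting ∂π_G/∂q_G = 0: 384 - 2q_G - (q_A + q_C) = 0.
Apex's first-order condition: 218 - 2q_A - (q_G + q_C) = 0.
Corvus's first-order condition: 247 - 2q_C - (q_G + q_A) = 0.
Adding the 3 conditions: 849 − 2Q − 2Q = 0, i.e. Q = 849/4.
Back-substituting: q_G = (384 − 849/4) = 687/4, q_A = (218 − 849/4) = 23/4, q_C = (247 − 849/4) = 139/4.
Total output Q = 849/4, so price P = 418 - 849/4 = 823/4.

205.75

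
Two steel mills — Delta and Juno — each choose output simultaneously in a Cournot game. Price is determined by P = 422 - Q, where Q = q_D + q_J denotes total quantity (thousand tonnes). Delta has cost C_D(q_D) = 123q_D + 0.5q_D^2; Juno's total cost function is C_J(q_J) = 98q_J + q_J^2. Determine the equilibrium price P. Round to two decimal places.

Delta's profit: π_D = (422 - Q)q_D - (123q_D + (1/2)q_D²). Setting ∂π_D/∂q_D = 0: 299 - 3q_D - (q_J) = 0.
Juno's first-order condition: 324 - 4q_J - (q_D) = 0.
Rearranging gives the reaction functions q_D = (299 - q_J)/3 and q_J = (324 - q_D)/4.
Solving the pair: q_D = 872/11, q_J = 673/11.
Total output Q = 1545/11, so price P = 422 - 1545/11 = 281.5455.

281.55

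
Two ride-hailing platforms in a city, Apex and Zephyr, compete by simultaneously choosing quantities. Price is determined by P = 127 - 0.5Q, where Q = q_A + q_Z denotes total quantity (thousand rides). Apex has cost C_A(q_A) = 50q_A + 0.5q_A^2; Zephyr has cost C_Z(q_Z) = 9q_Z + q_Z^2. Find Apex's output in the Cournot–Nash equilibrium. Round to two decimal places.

Apex's profit: π_A = (127 - 0.5Q)q_A - (50q_A + (1/2)q_A²). Setting ∂π_A/∂q_A = 0: 77 - 2q_A - (1/2)(q_Z) = 0.
Zephyr's first-order condition: 118 - 3q_Z - (1/2)(q_A) = 0.
Best responses: q_A = (77 - (1/2)q_Z)/2, q_Z = (118 - (1/2)q_A)/3.
Solving the pair: q_A = 688/23, q_Z = 790/23.

29.91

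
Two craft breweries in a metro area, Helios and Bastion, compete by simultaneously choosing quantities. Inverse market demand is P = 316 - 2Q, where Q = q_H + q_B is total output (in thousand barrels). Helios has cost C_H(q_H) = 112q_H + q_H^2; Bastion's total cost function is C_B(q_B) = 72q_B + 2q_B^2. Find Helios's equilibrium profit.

2028

Helios's profit: π_H = (316 - 2Q)q_H - (112q_H + q_H²). Setting ∂π_H/∂q_H = 0: 204 - 6q_H - 2(q_B) = 0.
Bastion's first-order condition: 244 - 8q_B - 2(q_H) = 0.
So q_H = (204 - 2q_B)/6 and q_B = (244 - 2q_H)/8.
Substituting one into the other gives q_H = 26 and q_B = 24.
Price P = 316 - 2·50 = 216.
Helios's profit: 216·26 - 112·26 - 26² = 2028.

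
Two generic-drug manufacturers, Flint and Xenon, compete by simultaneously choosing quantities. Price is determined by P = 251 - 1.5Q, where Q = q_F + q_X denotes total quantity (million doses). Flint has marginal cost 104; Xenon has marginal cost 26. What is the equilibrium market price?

Flint's profit: π_F = (251 - 1.5Q)q_F - (104q_F). Setting ∂π_F/∂q_F = 0: 147 - 3q_F - (3/2)(q_X) = 0.
Xenon's profit: π_X = (251 - 1.5Q)q_X - (26q_X). Setting ∂π_X/∂q_X = 0: 225 - 3q_X - (3/2)(q_F) = 0.
Rearranging gives the reaction functions q_F = (147 - (3/2)q_X)/3 and q_X = (225 - (3/2)q_F)/3.
Solving the pair: q_F = 46/3, q_X = 202/3.
Total output Q = 248/3, so price P = 251 - (3/2)·(248/3) = 127.

127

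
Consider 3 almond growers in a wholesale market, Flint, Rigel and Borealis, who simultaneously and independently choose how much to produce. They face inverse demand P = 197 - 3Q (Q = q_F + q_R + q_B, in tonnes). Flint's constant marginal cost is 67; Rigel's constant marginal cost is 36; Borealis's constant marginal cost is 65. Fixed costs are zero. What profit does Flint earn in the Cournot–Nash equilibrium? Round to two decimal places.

Flint's profit: π_F = (197 - 3Q)q_F - (67q_F). Setting ∂π_F/∂q_F = 0: 130 - 6q_F - 3(q_R + q_B) = 0.
Rigel's first-order condition: 161 - 6q_R - 3(q_F + q_B) = 0.
Borealis's first-order condition: 132 - 6q_B - 3(q_F + q_R) = 0.
Summing all 3 equations gives 423 − 12Q = 0, hence Q = 141/4.
Back-substituting: q_F = (130 − 423/4)/3 = 97/12, q_R = (161 − 423/4)/3 = 221/12, q_B = (132 − 423/4)/3 = 35/4.
Price P = 197 - 3·(141/4) = 365/4.
Flint's profit: (365/4 - 67)·(97/12) = 196.0208.

196.02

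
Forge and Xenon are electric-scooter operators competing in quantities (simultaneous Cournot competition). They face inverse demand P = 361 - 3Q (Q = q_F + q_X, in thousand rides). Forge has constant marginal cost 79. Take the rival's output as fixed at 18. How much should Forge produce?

38

With the rival's output fixed at 18, Forge's profit is π_F = (361 - 3·18 - 3q_F)q_F - (79q_F) = (307 - 3q_F)q_F - (79q_F).
∂π_F/∂q_F = 228 - 6q_F = 0, so q_F = 38.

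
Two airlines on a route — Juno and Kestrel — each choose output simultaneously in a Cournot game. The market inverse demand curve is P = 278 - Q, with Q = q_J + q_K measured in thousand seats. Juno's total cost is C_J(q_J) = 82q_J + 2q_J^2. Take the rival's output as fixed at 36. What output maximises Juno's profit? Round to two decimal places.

26.67

With the rival's output fixed at 36, Juno's profit is π_J = (278 - 36 - q_J)q_J - (82q_J + 2q_J²) = (242 - q_J)q_J - (82q_J + 2q_J²).
∂π_J/∂q_J = 160 - 6q_J = 0, so q_J = 80/3.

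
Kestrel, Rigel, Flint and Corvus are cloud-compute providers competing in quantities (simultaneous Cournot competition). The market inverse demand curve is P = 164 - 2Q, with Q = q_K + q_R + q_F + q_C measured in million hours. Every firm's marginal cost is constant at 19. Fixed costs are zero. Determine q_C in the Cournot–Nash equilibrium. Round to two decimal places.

14.50

A representative firm's profit is π_i = q_i(164 - 2Q) - 19q_i.
Setting ∂π_i/∂q_i = 0 with rivals' quantities fixed: 145 - 4q_i - 2·Σ_{j≠i} q_j = 0.
By symmetry each firm produces the same amount; substituting Σ_{j≠i} q_j = 3q_i yields q_i = 145/10 = 29/2.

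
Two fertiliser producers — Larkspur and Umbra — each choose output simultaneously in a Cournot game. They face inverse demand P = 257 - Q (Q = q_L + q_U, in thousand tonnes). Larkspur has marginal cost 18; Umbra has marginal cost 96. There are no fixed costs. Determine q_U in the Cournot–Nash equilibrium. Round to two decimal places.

27.67

Larkspur's profit: π_L = (257 - Q)q_L - (18q_L). Setting ∂π_L/∂q_L = 0: 239 - 2q_L - (q_U) = 0.
Umbra's profit: π_U = (257 - Q)q_U - (96q_U). Setting ∂π_U/∂q_U = 0: 161 - 2q_U - (q_L) = 0.
So q_L = (239 - q_U)/2 and q_U = (161 - q_L)/2.
Solving the pair: q_L = 317/3, q_U = 83/3.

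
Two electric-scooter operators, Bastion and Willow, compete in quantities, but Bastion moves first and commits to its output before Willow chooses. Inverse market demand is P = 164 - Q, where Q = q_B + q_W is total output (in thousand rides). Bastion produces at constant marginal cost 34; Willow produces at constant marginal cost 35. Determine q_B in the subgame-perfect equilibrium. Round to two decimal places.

65.50

Solve by backward induction. Given q_B, the follower Willow maximises π_W = (164 - q_B - q_W)q_W - 35q_W.
Follower FOC: 129 - q_B - 2q_W = 0, so q_W(q_B) = (129 - q_B)/2.
Bastion substitutes q_W(q_B) into its own profit: π_B = q_B(164 - q_B - (129 - q_B)/2) - 34q_B = (199/2 - (1/2)q_B)q_B - 34q_B.
The leader's first-order condition 131/2 - q_B = 0 yields q_B = 131/2.
Then q_W = (129 - 131/2)/2 = 127/4.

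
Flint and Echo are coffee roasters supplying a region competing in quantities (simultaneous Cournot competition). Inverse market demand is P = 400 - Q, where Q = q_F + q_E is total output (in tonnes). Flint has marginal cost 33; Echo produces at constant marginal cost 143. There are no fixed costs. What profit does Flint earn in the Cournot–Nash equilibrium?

25281

Flint's profit: π_F = (400 - Q)q_F - (33q_F). Setting ∂π_F/∂q_F = 0: 367 - 2q_F - (q_E) = 0.
Echo's profit: π_E = (400 - Q)q_E - (143q_E). Setting ∂π_E/∂q_E = 0: 257 - 2q_E - (q_F) = 0.
So q_F = (367 - q_E)/2 and q_E = (257 - q_F)/2.
Solving the pair: q_F = 159, q_E = 49.
Price P = 400 - 208 = 192.
Flint's profit: (192 - 33)·159 = 25281.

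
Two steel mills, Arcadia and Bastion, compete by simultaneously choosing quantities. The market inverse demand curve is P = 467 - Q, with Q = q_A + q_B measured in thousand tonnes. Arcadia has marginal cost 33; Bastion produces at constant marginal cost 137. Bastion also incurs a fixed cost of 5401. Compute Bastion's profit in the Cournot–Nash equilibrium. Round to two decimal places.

Arcadia's profit: π_A = (467 - Q)q_A - (33q_A). Setting ∂π_A/∂q_A = 0: 434 - 2q_A - (q_B) = 0.
Bastion's first-order condition: 330 - 2q_B - (q_A) = 0.
Rearranging gives the reaction functions q_A = (434 - q_B)/2 and q_B = (330 - q_A)/2.
Substituting one into the other gives q_A = 538/3 and q_B = 226/3.
Price P = 467 - 764/3 = 637/3.
Bastion's profit: (637/3 - 137)·(226/3) - 5401 = 274.1111.

274.11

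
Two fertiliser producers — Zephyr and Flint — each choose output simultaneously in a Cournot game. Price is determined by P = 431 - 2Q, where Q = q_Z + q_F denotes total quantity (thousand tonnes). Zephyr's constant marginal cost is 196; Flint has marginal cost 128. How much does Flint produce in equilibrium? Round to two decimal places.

Zephyr's profit: π_Z = (431 - 2Q)q_Z - (196q_Z). Setting ∂π_Z/∂q_Z = 0: 235 - 4q_Z - 2(q_F) = 0.
Flint's profit: π_F = (431 - 2Q)q_F - (128q_F). Setting ∂π_F/∂q_F = 0: 303 - 4q_F - 2(q_Z) = 0.
Best responses: q_Z = (235 - 2q_F)/4, q_F = (303 - 2q_Z)/4.
Substituting one into the other gives q_Z = 167/6 and q_F = 371/6.

61.83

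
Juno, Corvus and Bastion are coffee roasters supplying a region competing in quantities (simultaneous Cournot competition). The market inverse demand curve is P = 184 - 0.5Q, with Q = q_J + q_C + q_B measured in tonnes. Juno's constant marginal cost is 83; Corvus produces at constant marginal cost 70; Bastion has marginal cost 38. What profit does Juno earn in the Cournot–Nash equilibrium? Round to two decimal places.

231.13

Juno's profit: π_J = (184 - 0.5Q)q_J - (83q_J). Setting ∂π_J/∂q_J = 0: 101 - q_J - (1/2)(q_C + q_B) = 0.
Corvus's profit: π_C = (184 - 0.5Q)q_C - (70q_C). Setting ∂π_C/∂q_C = 0: 114 - q_C - (1/2)(q_J + q_B) = 0.
Bastion's first-order condition: 146 - q_B - (1/2)(q_J + q_C) = 0.
Summing all 3 equations gives 361 − 2Q = 0, hence Q = 361/2.
Back-substituting: q_J = (101 − 361/4)/(1/2) = 43/2, q_C = (114 − 361/4)/(1/2) = 95/2, q_B = (146 − 361/4)/(1/2) = 223/2.
Price P = 184 - (1/2)·(361/2) = 375/4.
Juno's profit: (375/4 - 83)·(43/2) = 1849/8.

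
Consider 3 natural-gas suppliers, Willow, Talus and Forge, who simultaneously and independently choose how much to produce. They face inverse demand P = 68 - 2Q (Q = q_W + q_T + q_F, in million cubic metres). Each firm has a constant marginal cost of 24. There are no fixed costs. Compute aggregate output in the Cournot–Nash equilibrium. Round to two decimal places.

A representative firm's profit is π_i = q_i(68 - 2Q) - 24q_i.
Setting ∂π_i/∂q_i = 0 with rivals' quantities fixed: 44 - 4q_i - 2·Σ_{j≠i} q_j = 0.
By symmetry each firm produces the same amount; substituting Σ_{j≠i} q_j = 2q_i yields q_i = 44/8 = 11/2.
Total output Q = 11/2 + 11/2 + 11/2 = 33/2.

16.50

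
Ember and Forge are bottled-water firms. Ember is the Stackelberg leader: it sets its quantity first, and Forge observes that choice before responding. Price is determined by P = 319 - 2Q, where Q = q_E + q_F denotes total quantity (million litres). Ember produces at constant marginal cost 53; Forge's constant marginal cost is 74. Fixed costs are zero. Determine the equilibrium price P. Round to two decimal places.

Solve by backward induction. Given q_E, the follower Forge maximises π_F = (319 - 2q_E - 2q_F)q_F - 74q_F.
∂π_F/∂q_F = 245 - 2q_E - 4q_F = 0 gives the reaction function q_F = (245 - 2q_E)/4.
The leader anticipates this reaction. Substituting into P = 319 - 2Q gives P = 393/2 - q_E, so π_E = (393/2 - q_E)q_E - 53q_E.
Maximising: ∂π_E/∂q_E = 287/2 - 2q_E = 0, giving q_E = 287/4.
Then q_F = (245 - 2·(287/4))/4 = 203/8.
Total output Q = 777/8, so price P = 319 - 2·(777/8) = 499/4.

124.75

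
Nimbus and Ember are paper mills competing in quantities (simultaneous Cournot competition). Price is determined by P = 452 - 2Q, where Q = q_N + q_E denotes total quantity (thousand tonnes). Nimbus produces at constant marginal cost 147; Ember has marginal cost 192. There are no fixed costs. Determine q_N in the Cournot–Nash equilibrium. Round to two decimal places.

Nimbus's profit: π_N = (452 - 2Q)q_N - (147q_N). Setting ∂π_N/∂q_N = 0: 305 - 4q_N - 2(q_E) = 0.
Ember's profit: π_E = (452 - 2Q)q_E - (192q_E). Setting ∂π_E/∂q_E = 0: 260 - 4q_E - 2(q_N) = 0.
Best responses: q_N = (305 - 2q_E)/4, q_E = (260 - 2q_N)/4.
Substituting one into the other gives q_N = 175/3 and q_E = 215/6.

58.33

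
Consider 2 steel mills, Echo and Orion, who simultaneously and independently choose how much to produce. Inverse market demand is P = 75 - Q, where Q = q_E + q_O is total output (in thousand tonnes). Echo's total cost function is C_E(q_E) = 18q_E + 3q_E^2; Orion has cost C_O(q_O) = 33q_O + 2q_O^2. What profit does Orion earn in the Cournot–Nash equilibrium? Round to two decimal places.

105.71

Echo's profit: π_E = (75 - Q)q_E - (18q_E + 3q_E²). Setting ∂π_E/∂q_E = 0: 57 - 8q_E - (q_O) = 0.
Orion's first-order condition: 42 - 6q_O - (q_E) = 0.
So q_E = (57 - q_O)/8 and q_O = (42 - q_E)/6.
Substituting one into the other gives q_E = 300/47 and q_O = 279/47.
Price P = 75 - 579/47 = 62.6809.
Orion's profit: 62.6809·(279/47) - 33·(279/47) - 2(279/47)² = 105.7144.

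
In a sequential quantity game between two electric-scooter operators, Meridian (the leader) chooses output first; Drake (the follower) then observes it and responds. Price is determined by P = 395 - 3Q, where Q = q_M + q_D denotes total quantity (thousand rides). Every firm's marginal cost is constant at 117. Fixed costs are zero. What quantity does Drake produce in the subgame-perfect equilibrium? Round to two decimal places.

The follower Drake best-responds to any q_M: π_D = (395 - 3Q)q_D - 117q_D.
Setting the follower's marginal profit to zero, 278 - 3q_M - 6q_D = 0, i.e. q_D = (278 - 3q_M)/6.
The leader anticipates this reaction. Substituting into P = 395 - 3Q gives P = 256 - (3/2)q_M, so π_M = (256 - (3/2)q_M)q_M - 117q_M.
Leader FOC: 139 - 3q_M = 0, so q_M = 139/3.
Then q_D = (278 - 3·(139/3))/6 = 139/6.

23.17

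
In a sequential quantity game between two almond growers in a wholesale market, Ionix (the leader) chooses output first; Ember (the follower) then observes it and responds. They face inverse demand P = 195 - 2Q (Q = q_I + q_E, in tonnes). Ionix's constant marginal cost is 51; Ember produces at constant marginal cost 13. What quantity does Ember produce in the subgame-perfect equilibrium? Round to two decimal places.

32.25

The follower Ember best-responds to any q_I: π_E = (195 - 2Q)q_E - 13q_E.
∂π_E/∂q_E = 182 - 2q_I - 4q_E = 0 gives the reaction function q_E = (182 - 2q_I)/4.
Ionix substitutes q_E(q_I) into its own profit: π_I = q_I(195 - 2q_I - (182 - 2q_I)/2) - 51q_I = (104 - q_I)q_I - 51q_I.
Leader FOC: 53 - 2q_I = 0, so q_I = 53/2.
Then q_E = (182 - 2·(53/2))/4 = 129/4.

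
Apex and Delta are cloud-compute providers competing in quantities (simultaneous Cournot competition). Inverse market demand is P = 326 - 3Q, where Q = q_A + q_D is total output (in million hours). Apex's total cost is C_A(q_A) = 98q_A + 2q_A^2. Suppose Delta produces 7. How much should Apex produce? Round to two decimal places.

20.70

With the rival's output fixed at 7, Apex's profit is π_A = (326 - 3·7 - 3q_A)q_A - (98q_A + 2q_A²) = (305 - 3q_A)q_A - (98q_A + 2q_A²).
∂π_A/∂q_A = 207 - 10q_A = 0, so q_A = 207/10.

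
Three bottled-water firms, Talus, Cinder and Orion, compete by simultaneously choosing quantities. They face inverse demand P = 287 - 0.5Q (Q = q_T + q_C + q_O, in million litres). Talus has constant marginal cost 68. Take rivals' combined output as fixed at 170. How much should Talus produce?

With rivals' combined output fixed at 170, Talus's profit is π_T = (287 - (1/2)·170 - (1/2)q_T)q_T - (68q_T) = (202 - (1/2)q_T)q_T - (68q_T).
∂π_T/∂q_T = 134 - q_T = 0, so q_T = 134.

134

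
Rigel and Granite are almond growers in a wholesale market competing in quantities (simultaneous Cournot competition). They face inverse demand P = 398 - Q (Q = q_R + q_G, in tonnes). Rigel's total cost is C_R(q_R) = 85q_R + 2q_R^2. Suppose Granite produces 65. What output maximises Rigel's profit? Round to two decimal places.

With the rival's output fixed at 65, Rigel's profit is π_R = (398 - 65 - q_R)q_R - (85q_R + 2q_R²) = (333 - q_R)q_R - (85q_R + 2q_R²).
∂π_R/∂q_R = 248 - 6q_R = 0, so q_R = 124/3.

41.33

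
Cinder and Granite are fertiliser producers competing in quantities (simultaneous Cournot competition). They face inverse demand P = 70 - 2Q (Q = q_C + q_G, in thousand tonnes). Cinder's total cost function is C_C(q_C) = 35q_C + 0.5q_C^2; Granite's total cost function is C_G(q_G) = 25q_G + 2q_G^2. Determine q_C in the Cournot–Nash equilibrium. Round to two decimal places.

Cinder's profit: π_C = (70 - 2Q)q_C - (35q_C + (1/2)q_C²). Setting ∂π_C/∂q_C = 0: 35 - 5q_C - 2(q_G) = 0.
Granite's profit: π_G = (70 - 2Q)q_G - (25q_G + 2q_G²). Setting ∂π_G/∂q_G = 0: 45 - 8q_G - 2(q_C) = 0.
So q_C = (35 - 2q_G)/5 and q_G = (45 - 2q_C)/8.
Substituting one into the other gives q_C = 95/18 and q_G = 155/36.

5.28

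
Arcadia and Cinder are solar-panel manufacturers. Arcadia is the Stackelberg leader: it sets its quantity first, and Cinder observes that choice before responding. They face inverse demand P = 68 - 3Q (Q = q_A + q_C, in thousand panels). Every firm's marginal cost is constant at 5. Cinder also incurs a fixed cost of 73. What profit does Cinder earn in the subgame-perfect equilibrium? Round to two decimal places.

9.69

The follower Cinder best-responds to any q_A: π_C = (68 - 3Q)q_C - 5q_C.
Follower FOC: 63 - 3q_A - 6q_C = 0, so q_C(q_A) = (63 - 3q_A)/6.
The leader anticipates this reaction. Substituting into P = 68 - 3Q gives P = 73/2 - (3/2)q_A, so π_A = (73/2 - (3/2)q_A)q_A - 5q_A.
Maximising: ∂π_A/∂q_A = 63/2 - 3q_A = 0, giving q_A = 21/2.
Then q_C = (63 - 3·(21/2))/6 = 21/4.
Price P = 68 - 3·(63/4) = 83/4.
Cinder's profit: (83/4 - 5)·(21/4) - 73 = 155/16.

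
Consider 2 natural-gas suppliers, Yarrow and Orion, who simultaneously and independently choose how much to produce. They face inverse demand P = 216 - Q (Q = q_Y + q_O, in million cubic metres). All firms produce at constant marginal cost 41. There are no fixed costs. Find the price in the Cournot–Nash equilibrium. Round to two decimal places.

99.33

A representative firm's profit is π_i = q_i(216 - Q) - 41q_i.
First-order condition (treating rivals' output as given): 175 - 2q_i - q_j = 0.
By symmetry each firm produces the same amount; substituting q_j = q_i yields q_i = 175/3.
Total output Q = 350/3, so price P = 216 - 350/3 = 298/3.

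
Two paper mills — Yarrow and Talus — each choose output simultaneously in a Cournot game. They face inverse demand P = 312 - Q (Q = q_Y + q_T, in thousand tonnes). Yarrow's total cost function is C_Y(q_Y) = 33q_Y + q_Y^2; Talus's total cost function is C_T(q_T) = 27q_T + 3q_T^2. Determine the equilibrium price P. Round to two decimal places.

Yarrow's profit: π_Y = (312 - Q)q_Y - (33q_Y + q_Y²). Setting ∂π_Y/∂q_Y = 0: 279 - 4q_Y - (q_T) = 0.
Talus's first-order condition: 285 - 8q_T - (q_Y) = 0.
So q_Y = (279 - q_T)/4 and q_T = (285 - q_Y)/8.
Solving the pair: q_Y = 1947/31, q_T = 861/31.
Total output Q = 90.5806, so price P = 312 - 90.5806 = 221.4194.

221.42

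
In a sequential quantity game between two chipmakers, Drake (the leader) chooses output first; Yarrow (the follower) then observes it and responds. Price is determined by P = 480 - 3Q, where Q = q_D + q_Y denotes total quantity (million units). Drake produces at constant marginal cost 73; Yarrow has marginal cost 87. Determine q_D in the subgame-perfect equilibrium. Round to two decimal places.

The follower Yarrow best-responds to any q_D: π_Y = (480 - 3Q)q_Y - 87q_Y.
∂π_Y/∂q_Y = 393 - 3q_D - 6q_Y = 0 gives the reaction function q_Y = (393 - 3q_D)/6.
Drake substitutes q_Y(q_D) into its own profit: π_D = q_D(480 - 3q_D - (393 - 3q_D)/2) - 73q_D = (567/2 - (3/2)q_D)q_D - 73q_D.
The leader's first-order condition 421/2 - 3q_D = 0 yields q_D = 421/6.
Then q_Y = (393 - 3·(421/6))/6 = 365/12.

70.17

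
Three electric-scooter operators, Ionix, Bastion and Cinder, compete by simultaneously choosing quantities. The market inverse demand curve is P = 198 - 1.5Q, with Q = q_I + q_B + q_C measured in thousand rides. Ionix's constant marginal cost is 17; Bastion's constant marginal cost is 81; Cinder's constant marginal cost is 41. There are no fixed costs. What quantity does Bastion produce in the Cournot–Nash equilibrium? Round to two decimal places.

2.17

Ionix's profit: π_I = (198 - 1.5Q)q_I - (17q_I). Setting ∂π_I/∂q_I = 0: 181 - 3q_I - (3/2)(q_B + q_C) = 0.
Bastion's profit: π_B = (198 - 1.5Q)q_B - (81q_B). Setting ∂π_B/∂q_B = 0: 117 - 3q_B - (3/2)(q_I + q_C) = 0.
Cinder's first-order condition: 157 - 3q_C - (3/2)(q_I + q_B) = 0.
Adding the 3 first-order conditions: 455 − 6Q = 0, so Q = 455/6.
Back-substituting: q_I = (181 − 455/4)/(3/2) = 269/6, q_B = (117 − 455/4)/(3/2) = 13/6, q_C = (157 − 455/4)/(3/2) = 173/6.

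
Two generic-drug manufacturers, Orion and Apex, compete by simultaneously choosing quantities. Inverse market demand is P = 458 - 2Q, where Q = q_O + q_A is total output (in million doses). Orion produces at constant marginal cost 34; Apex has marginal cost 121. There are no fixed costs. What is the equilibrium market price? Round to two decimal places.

Orion's profit: π_O = (458 - 2Q)q_O - (34q_O). Setting ∂π_O/∂q_O = 0: 424 - 4q_O - 2(q_A) = 0.
Apex's profit: π_A = (458 - 2Q)q_A - (121q_A). Setting ∂π_A/∂q_A = 0: 337 - 4q_A - 2(q_O) = 0.
Best responses: q_O = (424 - 2q_A)/4, q_A = (337 - 2q_O)/4.
Substituting one into the other gives q_O = 511/6 and q_A = 125/3.
Total output Q = 761/6, so price P = 458 - 2·(761/6) = 613/3.

204.33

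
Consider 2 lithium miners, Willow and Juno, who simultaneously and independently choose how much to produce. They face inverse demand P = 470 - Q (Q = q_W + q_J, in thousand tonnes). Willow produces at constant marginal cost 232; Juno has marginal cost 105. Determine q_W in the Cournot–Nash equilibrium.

37

Willow's profit: π_W = (470 - Q)q_W - (232q_W). Setting ∂π_W/∂q_W = 0: 238 - 2q_W - (q_J) = 0.
Juno's first-order condition: 365 - 2q_J - (q_W) = 0.
Rearranging gives the reaction functions q_W = (238 - q_J)/2 and q_J = (365 - q_W)/2.
Solving the pair: q_W = 37, q_J = 164.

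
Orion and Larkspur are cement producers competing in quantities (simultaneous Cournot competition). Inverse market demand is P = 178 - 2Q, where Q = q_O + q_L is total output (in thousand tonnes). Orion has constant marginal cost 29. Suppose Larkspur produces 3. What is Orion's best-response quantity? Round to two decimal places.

35.75

With the rival's output fixed at 3, Orion's profit is π_O = (178 - 2·3 - 2q_O)q_O - (29q_O) = (172 - 2q_O)q_O - (29q_O).
∂π_O/∂q_O = 143 - 4q_O = 0, so q_O = 143/4.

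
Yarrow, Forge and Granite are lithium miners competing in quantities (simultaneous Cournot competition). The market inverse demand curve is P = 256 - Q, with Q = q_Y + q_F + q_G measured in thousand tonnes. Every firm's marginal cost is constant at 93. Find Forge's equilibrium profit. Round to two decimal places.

1660.56

A representative firm's profit is π_i = q_i(256 - Q) - 93q_i.
Setting ∂π_i/∂q_i = 0 with rivals' quantities fixed: 163 - 2q_i - Σ_{j≠i} q_j = 0.
With identical firms every q_j equals q_i, so Σ_{j≠i} q_j = 2q_i and 163 = 4q_i, giving q_i = 163/4.
Price P = 256 - 489/4 = 535/4.
Forge's profit: (535/4 - 93)·(163/4) = 1660.5625.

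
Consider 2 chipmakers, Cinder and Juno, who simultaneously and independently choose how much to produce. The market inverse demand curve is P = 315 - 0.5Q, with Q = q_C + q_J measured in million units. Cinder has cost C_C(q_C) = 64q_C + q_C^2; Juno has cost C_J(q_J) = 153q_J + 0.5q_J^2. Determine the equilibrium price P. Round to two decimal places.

247.04

Cinder's profit: π_C = (315 - 0.5Q)q_C - (64q_C + q_C²). Setting ∂π_C/∂q_C = 0: 251 - 3q_C - (1/2)(q_J) = 0.
Juno's first-order condition: 162 - 2q_J - (1/2)(q_C) = 0.
Best responses: q_C = (251 - (1/2)q_J)/3, q_J = (162 - (1/2)q_C)/2.
Solving the pair: q_C = 1684/23, q_J = 1442/23.
Total output Q = 135.9130, so price P = 315 - (1/2)·135.9130 = 247.0435.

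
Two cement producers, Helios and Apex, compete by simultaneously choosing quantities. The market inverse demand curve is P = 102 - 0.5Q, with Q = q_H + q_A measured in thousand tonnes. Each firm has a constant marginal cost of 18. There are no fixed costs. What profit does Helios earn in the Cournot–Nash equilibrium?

Each firm earns π_i = (102 - 0.5Q)q_i - 18q_i.
First-order condition (treating rivals' output as given): 84 - q_i - (1/2)q_j = 0.
By symmetry each firm produces the same amount; substituting q_j = q_i yields q_i = 84/(3/2) = 56.
Price P = 102 - (1/2)·112 = 46.
Helios's profit: (46 - 18)·56 = 1568.

1568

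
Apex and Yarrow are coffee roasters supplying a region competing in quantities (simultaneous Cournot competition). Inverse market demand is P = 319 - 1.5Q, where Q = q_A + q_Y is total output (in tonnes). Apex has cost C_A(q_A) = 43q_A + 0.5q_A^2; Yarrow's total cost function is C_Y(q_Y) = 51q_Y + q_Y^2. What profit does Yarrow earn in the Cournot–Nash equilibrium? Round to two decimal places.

Apex's profit: π_A = (319 - 1.5Q)q_A - (43q_A + (1/2)q_A²). Setting ∂π_A/∂q_A = 0: 276 - 4q_A - (3/2)(q_Y) = 0.
Yarrow's profit: π_Y = (319 - 1.5Q)q_Y - (51q_Y + q_Y²). Setting ∂π_Y/∂q_Y = 0: 268 - 5q_Y - (3/2)(q_A) = 0.
So q_A = (276 - (3/2)q_Y)/4 and q_Y = (268 - (3/2)q_A)/5.
Solving the pair: q_A = 55.0986, q_Y = 37.0704.
Price P = 319 - (3/2)·92.1690 = 180.7465.
Yarrow's profit: 180.7465·37.0704 - 51·37.0704 - 37.0704² = 3435.5406.

3435.54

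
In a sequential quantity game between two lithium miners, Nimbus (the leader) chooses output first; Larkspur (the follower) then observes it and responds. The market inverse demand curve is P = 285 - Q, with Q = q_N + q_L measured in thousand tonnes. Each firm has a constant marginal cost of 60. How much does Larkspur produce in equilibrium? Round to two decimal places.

Solve by backward induction. Given q_N, the follower Larkspur maximises π_L = (285 - q_N - q_L)q_L - 60q_L.
∂π_L/∂q_L = 225 - q_N - 2q_L = 0 gives the reaction function q_L = (225 - q_N)/2.
Nimbus substitutes q_L(q_N) into its own profit: π_N = q_N(285 - q_N - (225 - q_N)/2) - 60q_N = (345/2 - (1/2)q_N)q_N - 60q_N.
Maximising: ∂π_N/∂q_N = 225/2 - q_N = 0, giving q_N = 225/2.
Then q_L = (225 - 225/2)/2 = 225/4.

56.25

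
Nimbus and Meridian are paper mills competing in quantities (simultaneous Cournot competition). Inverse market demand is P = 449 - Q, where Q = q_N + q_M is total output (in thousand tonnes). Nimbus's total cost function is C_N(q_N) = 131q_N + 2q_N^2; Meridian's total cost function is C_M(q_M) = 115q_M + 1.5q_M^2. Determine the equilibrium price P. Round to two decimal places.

Nimbus's profit: π_N = (449 - Q)q_N - (131q_N + 2q_N²). Setting ∂π_N/∂q_N = 0: 318 - 6q_N - (q_M) = 0.
Meridian's profit: π_M = (449 - Q)q_M - (115q_M + (3/2)q_M²). Setting ∂π_M/∂q_M = 0: 334 - 5q_M - (q_N) = 0.
Best responses: q_N = (318 - q_M)/6, q_M = (334 - q_N)/5.
Solving the pair: q_N = 1256/29, q_M = 1686/29.
Total output Q = 101.4483, so price P = 449 - 101.4483 = 347.5517.

347.55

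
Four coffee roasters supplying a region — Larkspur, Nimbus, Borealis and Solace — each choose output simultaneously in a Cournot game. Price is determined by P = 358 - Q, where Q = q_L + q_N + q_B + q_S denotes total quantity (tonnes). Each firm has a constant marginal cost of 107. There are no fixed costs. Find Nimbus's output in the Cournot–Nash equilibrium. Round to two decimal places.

A representative firm's profit is π_i = q_i(358 - Q) - 107q_i.
Setting ∂π_i/∂q_i = 0 with rivals' quantities fixed: 251 - 2q_i - Σ_{j≠i} q_j = 0.
By symmetry each firm produces the same amount; substituting Σ_{j≠i} q_j = 3q_i yields q_i = 251/5.

50.20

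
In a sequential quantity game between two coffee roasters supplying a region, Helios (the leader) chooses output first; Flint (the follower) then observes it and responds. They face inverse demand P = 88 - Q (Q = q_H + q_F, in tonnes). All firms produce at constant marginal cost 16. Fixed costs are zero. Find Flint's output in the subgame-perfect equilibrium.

The follower Flint best-responds to any q_H: π_F = (88 - Q)q_F - 16q_F.
∂π_F/∂q_F = 72 - q_H - 2q_F = 0 gives the reaction function q_F = (72 - q_H)/2.
Helios substitutes q_F(q_H) into its own profit: π_H = q_H(88 - q_H - (72 - q_H)/2) - 16q_H = (52 - (1/2)q_H)q_H - 16q_H.
Maximising: ∂π_H/∂q_H = 36 - q_H = 0, giving q_H = 36.
Then q_F = (72 - 36)/2 = 18.

18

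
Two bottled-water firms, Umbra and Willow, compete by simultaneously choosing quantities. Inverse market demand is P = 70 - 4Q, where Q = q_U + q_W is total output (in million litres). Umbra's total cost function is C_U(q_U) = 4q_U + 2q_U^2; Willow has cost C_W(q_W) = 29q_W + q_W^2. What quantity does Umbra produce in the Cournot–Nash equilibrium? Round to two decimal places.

4.77

Umbra's profit: π_U = (70 - 4Q)q_U - (4q_U + 2q_U²). Setting ∂π_U/∂q_U = 0: 66 - 12q_U - 4(q_W) = 0.
Willow's first-order condition: 41 - 10q_W - 4(q_U) = 0.
Rearranging gives the reaction functions q_U = (66 - 4q_W)/12 and q_W = (41 - 4q_U)/10.
Substituting one into the other gives q_U = 62/13 and q_W = 57/26.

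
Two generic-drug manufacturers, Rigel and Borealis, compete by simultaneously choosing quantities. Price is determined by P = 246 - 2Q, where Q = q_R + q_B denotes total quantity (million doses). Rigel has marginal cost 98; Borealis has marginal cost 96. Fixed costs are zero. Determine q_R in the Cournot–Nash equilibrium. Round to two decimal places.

24.33

Rigel's profit: π_R = (246 - 2Q)q_R - (98q_R). Setting ∂π_R/∂q_R = 0: 148 - 4q_R - 2(q_B) = 0.
Borealis's profit: π_B = (246 - 2Q)q_B - (96q_B). Setting ∂π_B/∂q_B = 0: 150 - 4q_B - 2(q_R) = 0.
Best responses: q_R = (148 - 2q_B)/4, q_B = (150 - 2q_R)/4.
Solving the pair: q_R = 73/3, q_B = 76/3.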